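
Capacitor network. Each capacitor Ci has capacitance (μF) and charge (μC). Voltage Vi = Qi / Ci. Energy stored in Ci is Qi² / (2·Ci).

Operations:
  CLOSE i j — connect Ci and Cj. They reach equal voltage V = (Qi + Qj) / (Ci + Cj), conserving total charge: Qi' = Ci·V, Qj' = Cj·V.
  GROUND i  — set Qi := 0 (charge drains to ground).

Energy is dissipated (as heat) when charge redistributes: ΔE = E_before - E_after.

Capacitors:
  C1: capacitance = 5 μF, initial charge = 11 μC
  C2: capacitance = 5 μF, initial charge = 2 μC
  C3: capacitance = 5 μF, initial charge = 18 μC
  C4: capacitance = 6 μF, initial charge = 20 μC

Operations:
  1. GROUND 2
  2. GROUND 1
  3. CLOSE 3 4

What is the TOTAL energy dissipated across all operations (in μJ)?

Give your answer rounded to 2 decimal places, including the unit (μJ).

Initial: C1(5μF, Q=11μC, V=2.20V), C2(5μF, Q=2μC, V=0.40V), C3(5μF, Q=18μC, V=3.60V), C4(6μF, Q=20μC, V=3.33V)
Op 1: GROUND 2: Q2=0; energy lost=0.400
Op 2: GROUND 1: Q1=0; energy lost=12.100
Op 3: CLOSE 3-4: Q_total=38.00, C_total=11.00, V=3.45; Q3=17.27, Q4=20.73; dissipated=0.097
Total dissipated: 12.597 μJ

Answer: 12.60 μJ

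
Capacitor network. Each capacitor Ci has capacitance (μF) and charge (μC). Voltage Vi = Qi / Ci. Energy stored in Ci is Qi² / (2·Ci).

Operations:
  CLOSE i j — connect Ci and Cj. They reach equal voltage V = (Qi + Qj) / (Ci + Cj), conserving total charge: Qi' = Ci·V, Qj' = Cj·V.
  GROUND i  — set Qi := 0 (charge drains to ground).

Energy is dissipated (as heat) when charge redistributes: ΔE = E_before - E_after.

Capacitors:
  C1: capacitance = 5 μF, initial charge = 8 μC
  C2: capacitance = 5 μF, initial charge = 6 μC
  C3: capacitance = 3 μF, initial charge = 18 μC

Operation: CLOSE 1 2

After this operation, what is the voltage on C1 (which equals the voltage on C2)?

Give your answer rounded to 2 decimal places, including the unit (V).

Answer: 1.40 V

Derivation:
Initial: C1(5μF, Q=8μC, V=1.60V), C2(5μF, Q=6μC, V=1.20V), C3(3μF, Q=18μC, V=6.00V)
Op 1: CLOSE 1-2: Q_total=14.00, C_total=10.00, V=1.40; Q1=7.00, Q2=7.00; dissipated=0.200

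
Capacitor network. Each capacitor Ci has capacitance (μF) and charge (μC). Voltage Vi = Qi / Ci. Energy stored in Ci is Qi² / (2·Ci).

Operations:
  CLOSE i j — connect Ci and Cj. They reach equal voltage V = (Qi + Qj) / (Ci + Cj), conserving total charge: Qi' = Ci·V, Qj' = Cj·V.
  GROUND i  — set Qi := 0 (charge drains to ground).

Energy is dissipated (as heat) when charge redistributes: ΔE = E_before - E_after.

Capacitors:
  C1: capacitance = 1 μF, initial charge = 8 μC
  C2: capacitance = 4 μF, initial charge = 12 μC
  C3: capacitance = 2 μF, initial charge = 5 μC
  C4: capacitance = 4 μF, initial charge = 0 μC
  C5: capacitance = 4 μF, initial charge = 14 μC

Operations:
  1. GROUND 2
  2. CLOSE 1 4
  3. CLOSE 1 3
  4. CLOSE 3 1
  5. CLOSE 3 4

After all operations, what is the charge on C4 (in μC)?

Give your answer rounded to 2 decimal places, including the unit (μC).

Initial: C1(1μF, Q=8μC, V=8.00V), C2(4μF, Q=12μC, V=3.00V), C3(2μF, Q=5μC, V=2.50V), C4(4μF, Q=0μC, V=0.00V), C5(4μF, Q=14μC, V=3.50V)
Op 1: GROUND 2: Q2=0; energy lost=18.000
Op 2: CLOSE 1-4: Q_total=8.00, C_total=5.00, V=1.60; Q1=1.60, Q4=6.40; dissipated=25.600
Op 3: CLOSE 1-3: Q_total=6.60, C_total=3.00, V=2.20; Q1=2.20, Q3=4.40; dissipated=0.270
Op 4: CLOSE 3-1: Q_total=6.60, C_total=3.00, V=2.20; Q3=4.40, Q1=2.20; dissipated=0.000
Op 5: CLOSE 3-4: Q_total=10.80, C_total=6.00, V=1.80; Q3=3.60, Q4=7.20; dissipated=0.240
Final charges: Q1=2.20, Q2=0.00, Q3=3.60, Q4=7.20, Q5=14.00

Answer: 7.20 μC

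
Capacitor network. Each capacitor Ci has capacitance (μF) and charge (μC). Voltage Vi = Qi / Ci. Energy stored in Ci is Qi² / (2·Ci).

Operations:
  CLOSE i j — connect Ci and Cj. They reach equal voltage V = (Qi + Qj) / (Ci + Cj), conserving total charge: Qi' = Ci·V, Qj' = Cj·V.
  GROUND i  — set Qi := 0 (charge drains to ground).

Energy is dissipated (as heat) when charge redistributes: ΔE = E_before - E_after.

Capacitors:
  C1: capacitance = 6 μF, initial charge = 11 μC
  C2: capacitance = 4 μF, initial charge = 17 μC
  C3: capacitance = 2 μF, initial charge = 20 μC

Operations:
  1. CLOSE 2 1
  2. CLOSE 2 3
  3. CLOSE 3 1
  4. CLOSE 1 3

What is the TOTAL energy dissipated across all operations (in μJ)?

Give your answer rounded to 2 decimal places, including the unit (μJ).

Initial: C1(6μF, Q=11μC, V=1.83V), C2(4μF, Q=17μC, V=4.25V), C3(2μF, Q=20μC, V=10.00V)
Op 1: CLOSE 2-1: Q_total=28.00, C_total=10.00, V=2.80; Q2=11.20, Q1=16.80; dissipated=7.008
Op 2: CLOSE 2-3: Q_total=31.20, C_total=6.00, V=5.20; Q2=20.80, Q3=10.40; dissipated=34.560
Op 3: CLOSE 3-1: Q_total=27.20, C_total=8.00, V=3.40; Q3=6.80, Q1=20.40; dissipated=4.320
Op 4: CLOSE 1-3: Q_total=27.20, C_total=8.00, V=3.40; Q1=20.40, Q3=6.80; dissipated=0.000
Total dissipated: 45.888 μJ

Answer: 45.89 μJ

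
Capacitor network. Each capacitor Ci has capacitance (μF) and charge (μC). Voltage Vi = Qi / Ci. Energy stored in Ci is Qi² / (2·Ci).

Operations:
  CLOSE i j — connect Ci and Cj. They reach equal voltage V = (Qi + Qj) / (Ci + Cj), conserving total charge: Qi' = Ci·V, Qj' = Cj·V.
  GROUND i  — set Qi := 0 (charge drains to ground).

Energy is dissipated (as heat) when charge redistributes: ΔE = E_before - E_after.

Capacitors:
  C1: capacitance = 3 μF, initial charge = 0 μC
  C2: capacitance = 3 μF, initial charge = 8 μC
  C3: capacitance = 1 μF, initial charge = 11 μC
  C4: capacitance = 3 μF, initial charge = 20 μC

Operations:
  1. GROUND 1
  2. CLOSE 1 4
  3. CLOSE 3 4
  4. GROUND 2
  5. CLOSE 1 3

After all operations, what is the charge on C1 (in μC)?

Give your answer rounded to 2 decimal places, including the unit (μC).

Answer: 11.44 μC

Derivation:
Initial: C1(3μF, Q=0μC, V=0.00V), C2(3μF, Q=8μC, V=2.67V), C3(1μF, Q=11μC, V=11.00V), C4(3μF, Q=20μC, V=6.67V)
Op 1: GROUND 1: Q1=0; energy lost=0.000
Op 2: CLOSE 1-4: Q_total=20.00, C_total=6.00, V=3.33; Q1=10.00, Q4=10.00; dissipated=33.333
Op 3: CLOSE 3-4: Q_total=21.00, C_total=4.00, V=5.25; Q3=5.25, Q4=15.75; dissipated=22.042
Op 4: GROUND 2: Q2=0; energy lost=10.667
Op 5: CLOSE 1-3: Q_total=15.25, C_total=4.00, V=3.81; Q1=11.44, Q3=3.81; dissipated=1.378
Final charges: Q1=11.44, Q2=0.00, Q3=3.81, Q4=15.75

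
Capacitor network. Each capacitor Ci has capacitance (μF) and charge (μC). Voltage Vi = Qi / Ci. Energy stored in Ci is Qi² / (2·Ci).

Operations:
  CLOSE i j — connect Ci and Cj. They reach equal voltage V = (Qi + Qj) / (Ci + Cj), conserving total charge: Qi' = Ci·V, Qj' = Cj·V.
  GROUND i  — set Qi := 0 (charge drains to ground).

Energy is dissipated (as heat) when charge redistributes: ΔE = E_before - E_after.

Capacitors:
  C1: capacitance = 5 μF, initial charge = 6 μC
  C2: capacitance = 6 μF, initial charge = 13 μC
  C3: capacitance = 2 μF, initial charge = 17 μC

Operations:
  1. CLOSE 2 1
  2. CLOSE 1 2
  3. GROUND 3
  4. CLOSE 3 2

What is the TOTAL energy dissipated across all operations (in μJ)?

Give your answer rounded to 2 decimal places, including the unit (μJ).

Initial: C1(5μF, Q=6μC, V=1.20V), C2(6μF, Q=13μC, V=2.17V), C3(2μF, Q=17μC, V=8.50V)
Op 1: CLOSE 2-1: Q_total=19.00, C_total=11.00, V=1.73; Q2=10.36, Q1=8.64; dissipated=1.274
Op 2: CLOSE 1-2: Q_total=19.00, C_total=11.00, V=1.73; Q1=8.64, Q2=10.36; dissipated=0.000
Op 3: GROUND 3: Q3=0; energy lost=72.250
Op 4: CLOSE 3-2: Q_total=10.36, C_total=8.00, V=1.30; Q3=2.59, Q2=7.77; dissipated=2.238
Total dissipated: 75.762 μJ

Answer: 75.76 μJ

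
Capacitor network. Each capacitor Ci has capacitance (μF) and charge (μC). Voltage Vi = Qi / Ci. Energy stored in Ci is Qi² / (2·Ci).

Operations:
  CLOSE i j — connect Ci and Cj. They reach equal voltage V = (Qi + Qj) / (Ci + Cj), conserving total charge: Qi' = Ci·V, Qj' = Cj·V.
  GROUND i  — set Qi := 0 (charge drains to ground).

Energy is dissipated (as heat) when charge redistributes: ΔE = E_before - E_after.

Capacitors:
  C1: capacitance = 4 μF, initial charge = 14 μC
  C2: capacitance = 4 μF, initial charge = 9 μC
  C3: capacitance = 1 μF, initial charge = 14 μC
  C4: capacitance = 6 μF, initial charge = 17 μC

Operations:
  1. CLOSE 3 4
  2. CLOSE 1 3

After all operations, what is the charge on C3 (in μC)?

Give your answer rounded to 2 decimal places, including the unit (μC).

Answer: 3.69 μC

Derivation:
Initial: C1(4μF, Q=14μC, V=3.50V), C2(4μF, Q=9μC, V=2.25V), C3(1μF, Q=14μC, V=14.00V), C4(6μF, Q=17μC, V=2.83V)
Op 1: CLOSE 3-4: Q_total=31.00, C_total=7.00, V=4.43; Q3=4.43, Q4=26.57; dissipated=53.440
Op 2: CLOSE 1-3: Q_total=18.43, C_total=5.00, V=3.69; Q1=14.74, Q3=3.69; dissipated=0.345
Final charges: Q1=14.74, Q2=9.00, Q3=3.69, Q4=26.57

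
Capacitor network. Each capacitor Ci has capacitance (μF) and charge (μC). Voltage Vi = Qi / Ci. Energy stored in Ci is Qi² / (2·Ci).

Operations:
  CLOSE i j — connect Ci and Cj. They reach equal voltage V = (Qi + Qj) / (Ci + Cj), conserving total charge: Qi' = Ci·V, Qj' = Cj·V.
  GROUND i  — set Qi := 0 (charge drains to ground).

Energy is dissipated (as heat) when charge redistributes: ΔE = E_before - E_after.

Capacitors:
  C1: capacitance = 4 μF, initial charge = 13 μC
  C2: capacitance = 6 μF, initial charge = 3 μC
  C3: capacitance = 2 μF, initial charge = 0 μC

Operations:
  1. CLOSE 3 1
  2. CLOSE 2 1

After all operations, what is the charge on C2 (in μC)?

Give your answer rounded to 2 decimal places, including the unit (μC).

Answer: 7.00 μC

Derivation:
Initial: C1(4μF, Q=13μC, V=3.25V), C2(6μF, Q=3μC, V=0.50V), C3(2μF, Q=0μC, V=0.00V)
Op 1: CLOSE 3-1: Q_total=13.00, C_total=6.00, V=2.17; Q3=4.33, Q1=8.67; dissipated=7.042
Op 2: CLOSE 2-1: Q_total=11.67, C_total=10.00, V=1.17; Q2=7.00, Q1=4.67; dissipated=3.333
Final charges: Q1=4.67, Q2=7.00, Q3=4.33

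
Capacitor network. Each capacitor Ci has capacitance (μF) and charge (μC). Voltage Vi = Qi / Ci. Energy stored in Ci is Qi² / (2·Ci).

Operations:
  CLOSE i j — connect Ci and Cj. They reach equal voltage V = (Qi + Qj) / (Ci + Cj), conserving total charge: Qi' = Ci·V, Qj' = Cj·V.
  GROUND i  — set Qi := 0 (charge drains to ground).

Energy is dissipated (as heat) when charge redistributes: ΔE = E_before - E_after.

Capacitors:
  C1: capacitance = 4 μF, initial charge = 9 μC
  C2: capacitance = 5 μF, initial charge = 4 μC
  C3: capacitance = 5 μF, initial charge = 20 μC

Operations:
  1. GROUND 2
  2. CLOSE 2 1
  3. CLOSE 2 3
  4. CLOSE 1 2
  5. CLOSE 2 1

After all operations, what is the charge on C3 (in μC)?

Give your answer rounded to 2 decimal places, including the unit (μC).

Answer: 12.50 μC

Derivation:
Initial: C1(4μF, Q=9μC, V=2.25V), C2(5μF, Q=4μC, V=0.80V), C3(5μF, Q=20μC, V=4.00V)
Op 1: GROUND 2: Q2=0; energy lost=1.600
Op 2: CLOSE 2-1: Q_total=9.00, C_total=9.00, V=1.00; Q2=5.00, Q1=4.00; dissipated=5.625
Op 3: CLOSE 2-3: Q_total=25.00, C_total=10.00, V=2.50; Q2=12.50, Q3=12.50; dissipated=11.250
Op 4: CLOSE 1-2: Q_total=16.50, C_total=9.00, V=1.83; Q1=7.33, Q2=9.17; dissipated=2.500
Op 5: CLOSE 2-1: Q_total=16.50, C_total=9.00, V=1.83; Q2=9.17, Q1=7.33; dissipated=0.000
Final charges: Q1=7.33, Q2=9.17, Q3=12.50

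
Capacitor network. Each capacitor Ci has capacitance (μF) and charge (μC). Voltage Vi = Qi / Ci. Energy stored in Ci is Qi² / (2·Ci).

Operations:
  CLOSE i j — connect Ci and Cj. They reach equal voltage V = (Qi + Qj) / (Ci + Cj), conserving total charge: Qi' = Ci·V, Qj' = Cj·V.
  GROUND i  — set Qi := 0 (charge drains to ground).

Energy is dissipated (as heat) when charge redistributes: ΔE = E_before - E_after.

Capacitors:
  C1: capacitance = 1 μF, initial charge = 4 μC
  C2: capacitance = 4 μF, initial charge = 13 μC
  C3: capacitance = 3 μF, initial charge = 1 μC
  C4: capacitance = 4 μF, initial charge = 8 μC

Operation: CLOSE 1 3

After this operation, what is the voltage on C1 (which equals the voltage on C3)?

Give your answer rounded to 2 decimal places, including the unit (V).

Initial: C1(1μF, Q=4μC, V=4.00V), C2(4μF, Q=13μC, V=3.25V), C3(3μF, Q=1μC, V=0.33V), C4(4μF, Q=8μC, V=2.00V)
Op 1: CLOSE 1-3: Q_total=5.00, C_total=4.00, V=1.25; Q1=1.25, Q3=3.75; dissipated=5.042

Answer: 1.25 V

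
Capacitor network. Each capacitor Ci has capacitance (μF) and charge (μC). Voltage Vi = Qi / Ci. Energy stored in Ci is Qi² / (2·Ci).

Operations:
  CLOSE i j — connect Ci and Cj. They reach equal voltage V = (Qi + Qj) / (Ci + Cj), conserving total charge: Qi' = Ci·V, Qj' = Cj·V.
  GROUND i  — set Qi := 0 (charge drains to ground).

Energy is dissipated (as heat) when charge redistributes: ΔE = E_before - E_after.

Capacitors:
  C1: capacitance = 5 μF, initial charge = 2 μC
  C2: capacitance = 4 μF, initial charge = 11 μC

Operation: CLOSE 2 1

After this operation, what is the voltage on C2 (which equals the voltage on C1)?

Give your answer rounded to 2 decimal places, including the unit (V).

Initial: C1(5μF, Q=2μC, V=0.40V), C2(4μF, Q=11μC, V=2.75V)
Op 1: CLOSE 2-1: Q_total=13.00, C_total=9.00, V=1.44; Q2=5.78, Q1=7.22; dissipated=6.136

Answer: 1.44 V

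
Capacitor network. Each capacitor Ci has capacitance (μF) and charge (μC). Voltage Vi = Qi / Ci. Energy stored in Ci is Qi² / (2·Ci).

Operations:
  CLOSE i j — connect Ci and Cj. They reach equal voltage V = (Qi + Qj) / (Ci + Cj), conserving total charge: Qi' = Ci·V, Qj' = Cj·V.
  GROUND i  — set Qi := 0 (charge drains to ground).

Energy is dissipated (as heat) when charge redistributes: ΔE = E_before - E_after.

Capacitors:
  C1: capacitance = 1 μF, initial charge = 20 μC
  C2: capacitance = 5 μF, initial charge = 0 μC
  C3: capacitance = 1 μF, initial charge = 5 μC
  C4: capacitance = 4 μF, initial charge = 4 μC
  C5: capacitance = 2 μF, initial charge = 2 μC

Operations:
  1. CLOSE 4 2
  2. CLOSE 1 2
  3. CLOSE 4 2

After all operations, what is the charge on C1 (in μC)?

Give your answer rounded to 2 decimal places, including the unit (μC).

Answer: 3.70 μC

Derivation:
Initial: C1(1μF, Q=20μC, V=20.00V), C2(5μF, Q=0μC, V=0.00V), C3(1μF, Q=5μC, V=5.00V), C4(4μF, Q=4μC, V=1.00V), C5(2μF, Q=2μC, V=1.00V)
Op 1: CLOSE 4-2: Q_total=4.00, C_total=9.00, V=0.44; Q4=1.78, Q2=2.22; dissipated=1.111
Op 2: CLOSE 1-2: Q_total=22.22, C_total=6.00, V=3.70; Q1=3.70, Q2=18.52; dissipated=159.342
Op 3: CLOSE 4-2: Q_total=20.30, C_total=9.00, V=2.26; Q4=9.02, Q2=11.28; dissipated=11.803
Final charges: Q1=3.70, Q2=11.28, Q3=5.00, Q4=9.02, Q5=2.00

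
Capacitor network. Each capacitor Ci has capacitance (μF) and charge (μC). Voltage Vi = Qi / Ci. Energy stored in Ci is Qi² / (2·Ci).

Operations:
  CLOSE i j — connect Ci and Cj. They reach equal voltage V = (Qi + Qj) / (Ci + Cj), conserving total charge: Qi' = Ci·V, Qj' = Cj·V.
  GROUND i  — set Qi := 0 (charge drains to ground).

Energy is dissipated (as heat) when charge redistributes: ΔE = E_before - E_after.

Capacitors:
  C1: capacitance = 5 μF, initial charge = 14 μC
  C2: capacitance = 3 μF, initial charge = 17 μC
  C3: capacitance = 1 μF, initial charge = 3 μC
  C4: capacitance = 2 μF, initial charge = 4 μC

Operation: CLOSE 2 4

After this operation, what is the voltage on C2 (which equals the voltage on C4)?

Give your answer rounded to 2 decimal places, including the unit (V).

Answer: 4.20 V

Derivation:
Initial: C1(5μF, Q=14μC, V=2.80V), C2(3μF, Q=17μC, V=5.67V), C3(1μF, Q=3μC, V=3.00V), C4(2μF, Q=4μC, V=2.00V)
Op 1: CLOSE 2-4: Q_total=21.00, C_total=5.00, V=4.20; Q2=12.60, Q4=8.40; dissipated=8.067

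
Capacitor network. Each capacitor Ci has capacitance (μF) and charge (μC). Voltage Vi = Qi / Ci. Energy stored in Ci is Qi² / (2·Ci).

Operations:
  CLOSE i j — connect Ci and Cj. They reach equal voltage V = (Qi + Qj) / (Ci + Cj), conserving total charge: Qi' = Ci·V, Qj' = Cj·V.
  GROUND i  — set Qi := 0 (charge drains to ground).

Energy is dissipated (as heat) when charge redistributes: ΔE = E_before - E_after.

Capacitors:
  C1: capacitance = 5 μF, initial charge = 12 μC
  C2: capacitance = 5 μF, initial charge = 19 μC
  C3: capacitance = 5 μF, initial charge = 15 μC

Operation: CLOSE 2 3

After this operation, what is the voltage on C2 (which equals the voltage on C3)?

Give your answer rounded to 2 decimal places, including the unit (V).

Answer: 3.40 V

Derivation:
Initial: C1(5μF, Q=12μC, V=2.40V), C2(5μF, Q=19μC, V=3.80V), C3(5μF, Q=15μC, V=3.00V)
Op 1: CLOSE 2-3: Q_total=34.00, C_total=10.00, V=3.40; Q2=17.00, Q3=17.00; dissipated=0.800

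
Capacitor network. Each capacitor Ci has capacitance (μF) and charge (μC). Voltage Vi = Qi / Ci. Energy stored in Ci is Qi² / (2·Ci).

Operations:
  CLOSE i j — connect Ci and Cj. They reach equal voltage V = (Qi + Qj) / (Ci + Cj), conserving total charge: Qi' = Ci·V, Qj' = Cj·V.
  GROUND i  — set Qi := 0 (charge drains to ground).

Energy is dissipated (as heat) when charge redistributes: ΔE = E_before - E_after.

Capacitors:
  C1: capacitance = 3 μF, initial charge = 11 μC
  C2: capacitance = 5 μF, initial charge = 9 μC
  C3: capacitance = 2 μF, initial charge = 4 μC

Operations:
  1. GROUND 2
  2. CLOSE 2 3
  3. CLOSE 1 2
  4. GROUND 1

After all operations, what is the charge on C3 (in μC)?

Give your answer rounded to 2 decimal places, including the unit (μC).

Answer: 1.14 μC

Derivation:
Initial: C1(3μF, Q=11μC, V=3.67V), C2(5μF, Q=9μC, V=1.80V), C3(2μF, Q=4μC, V=2.00V)
Op 1: GROUND 2: Q2=0; energy lost=8.100
Op 2: CLOSE 2-3: Q_total=4.00, C_total=7.00, V=0.57; Q2=2.86, Q3=1.14; dissipated=2.857
Op 3: CLOSE 1-2: Q_total=13.86, C_total=8.00, V=1.73; Q1=5.20, Q2=8.66; dissipated=8.982
Op 4: GROUND 1: Q1=0; energy lost=4.500
Final charges: Q1=0.00, Q2=8.66, Q3=1.14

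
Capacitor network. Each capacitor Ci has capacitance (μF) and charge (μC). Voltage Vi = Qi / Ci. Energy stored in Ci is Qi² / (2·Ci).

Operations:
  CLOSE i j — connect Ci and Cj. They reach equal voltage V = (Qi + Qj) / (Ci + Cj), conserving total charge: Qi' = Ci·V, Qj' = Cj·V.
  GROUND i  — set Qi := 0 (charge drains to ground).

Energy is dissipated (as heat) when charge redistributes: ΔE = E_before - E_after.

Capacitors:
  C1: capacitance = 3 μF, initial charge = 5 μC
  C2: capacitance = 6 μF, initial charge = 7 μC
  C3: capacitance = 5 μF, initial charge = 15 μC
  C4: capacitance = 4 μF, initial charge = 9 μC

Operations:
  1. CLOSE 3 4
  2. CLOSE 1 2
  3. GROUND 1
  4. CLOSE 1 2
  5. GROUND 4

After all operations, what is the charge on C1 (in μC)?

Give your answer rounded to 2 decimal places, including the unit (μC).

Answer: 2.67 μC

Derivation:
Initial: C1(3μF, Q=5μC, V=1.67V), C2(6μF, Q=7μC, V=1.17V), C3(5μF, Q=15μC, V=3.00V), C4(4μF, Q=9μC, V=2.25V)
Op 1: CLOSE 3-4: Q_total=24.00, C_total=9.00, V=2.67; Q3=13.33, Q4=10.67; dissipated=0.625
Op 2: CLOSE 1-2: Q_total=12.00, C_total=9.00, V=1.33; Q1=4.00, Q2=8.00; dissipated=0.250
Op 3: GROUND 1: Q1=0; energy lost=2.667
Op 4: CLOSE 1-2: Q_total=8.00, C_total=9.00, V=0.89; Q1=2.67, Q2=5.33; dissipated=1.778
Op 5: GROUND 4: Q4=0; energy lost=14.222
Final charges: Q1=2.67, Q2=5.33, Q3=13.33, Q4=0.00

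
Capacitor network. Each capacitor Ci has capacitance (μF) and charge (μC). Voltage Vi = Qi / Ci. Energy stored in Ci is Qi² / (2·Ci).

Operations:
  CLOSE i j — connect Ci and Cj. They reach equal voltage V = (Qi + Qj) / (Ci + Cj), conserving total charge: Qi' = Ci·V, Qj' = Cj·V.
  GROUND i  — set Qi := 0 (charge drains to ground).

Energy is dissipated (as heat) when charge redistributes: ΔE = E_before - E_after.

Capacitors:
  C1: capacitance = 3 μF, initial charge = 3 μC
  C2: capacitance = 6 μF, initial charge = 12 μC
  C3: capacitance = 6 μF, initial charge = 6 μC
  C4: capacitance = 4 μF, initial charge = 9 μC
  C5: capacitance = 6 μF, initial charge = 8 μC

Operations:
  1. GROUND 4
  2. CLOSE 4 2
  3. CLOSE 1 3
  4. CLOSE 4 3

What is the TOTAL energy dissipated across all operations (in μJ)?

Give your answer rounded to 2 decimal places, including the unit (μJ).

Initial: C1(3μF, Q=3μC, V=1.00V), C2(6μF, Q=12μC, V=2.00V), C3(6μF, Q=6μC, V=1.00V), C4(4μF, Q=9μC, V=2.25V), C5(6μF, Q=8μC, V=1.33V)
Op 1: GROUND 4: Q4=0; energy lost=10.125
Op 2: CLOSE 4-2: Q_total=12.00, C_total=10.00, V=1.20; Q4=4.80, Q2=7.20; dissipated=4.800
Op 3: CLOSE 1-3: Q_total=9.00, C_total=9.00, V=1.00; Q1=3.00, Q3=6.00; dissipated=0.000
Op 4: CLOSE 4-3: Q_total=10.80, C_total=10.00, V=1.08; Q4=4.32, Q3=6.48; dissipated=0.048
Total dissipated: 14.973 μJ

Answer: 14.97 μJ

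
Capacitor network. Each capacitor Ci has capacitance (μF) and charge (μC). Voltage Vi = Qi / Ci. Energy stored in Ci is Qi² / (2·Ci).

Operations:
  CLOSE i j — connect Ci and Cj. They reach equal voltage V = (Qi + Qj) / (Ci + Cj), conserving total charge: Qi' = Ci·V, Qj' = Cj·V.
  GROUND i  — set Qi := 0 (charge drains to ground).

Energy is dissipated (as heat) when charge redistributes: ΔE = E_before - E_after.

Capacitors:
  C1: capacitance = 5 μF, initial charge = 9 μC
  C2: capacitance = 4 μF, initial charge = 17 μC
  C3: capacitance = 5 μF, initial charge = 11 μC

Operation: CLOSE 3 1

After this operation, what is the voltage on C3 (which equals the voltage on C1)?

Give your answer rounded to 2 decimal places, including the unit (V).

Initial: C1(5μF, Q=9μC, V=1.80V), C2(4μF, Q=17μC, V=4.25V), C3(5μF, Q=11μC, V=2.20V)
Op 1: CLOSE 3-1: Q_total=20.00, C_total=10.00, V=2.00; Q3=10.00, Q1=10.00; dissipated=0.200

Answer: 2.00 V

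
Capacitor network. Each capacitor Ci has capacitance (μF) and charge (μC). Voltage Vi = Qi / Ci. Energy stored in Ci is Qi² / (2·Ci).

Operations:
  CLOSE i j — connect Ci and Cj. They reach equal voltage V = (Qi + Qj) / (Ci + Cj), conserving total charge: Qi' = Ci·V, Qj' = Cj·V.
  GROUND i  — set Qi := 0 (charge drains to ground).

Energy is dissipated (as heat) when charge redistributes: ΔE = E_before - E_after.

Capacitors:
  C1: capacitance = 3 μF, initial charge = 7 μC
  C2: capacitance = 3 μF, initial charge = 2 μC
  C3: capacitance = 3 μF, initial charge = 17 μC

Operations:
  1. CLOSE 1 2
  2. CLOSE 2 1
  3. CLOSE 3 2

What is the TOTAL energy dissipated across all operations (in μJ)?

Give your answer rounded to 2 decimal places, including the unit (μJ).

Answer: 15.10 μJ

Derivation:
Initial: C1(3μF, Q=7μC, V=2.33V), C2(3μF, Q=2μC, V=0.67V), C3(3μF, Q=17μC, V=5.67V)
Op 1: CLOSE 1-2: Q_total=9.00, C_total=6.00, V=1.50; Q1=4.50, Q2=4.50; dissipated=2.083
Op 2: CLOSE 2-1: Q_total=9.00, C_total=6.00, V=1.50; Q2=4.50, Q1=4.50; dissipated=0.000
Op 3: CLOSE 3-2: Q_total=21.50, C_total=6.00, V=3.58; Q3=10.75, Q2=10.75; dissipated=13.021
Total dissipated: 15.104 μJ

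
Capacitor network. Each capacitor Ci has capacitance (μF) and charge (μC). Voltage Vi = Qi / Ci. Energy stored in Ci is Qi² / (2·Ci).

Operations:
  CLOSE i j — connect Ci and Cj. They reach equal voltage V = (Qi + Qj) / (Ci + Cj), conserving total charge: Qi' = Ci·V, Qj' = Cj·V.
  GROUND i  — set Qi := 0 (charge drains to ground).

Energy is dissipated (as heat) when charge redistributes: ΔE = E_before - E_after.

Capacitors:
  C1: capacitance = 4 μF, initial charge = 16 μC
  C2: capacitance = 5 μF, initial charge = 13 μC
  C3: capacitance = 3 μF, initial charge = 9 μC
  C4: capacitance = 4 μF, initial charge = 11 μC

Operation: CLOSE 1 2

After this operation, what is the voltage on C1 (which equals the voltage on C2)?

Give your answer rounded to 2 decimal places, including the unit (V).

Answer: 3.22 V

Derivation:
Initial: C1(4μF, Q=16μC, V=4.00V), C2(5μF, Q=13μC, V=2.60V), C3(3μF, Q=9μC, V=3.00V), C4(4μF, Q=11μC, V=2.75V)
Op 1: CLOSE 1-2: Q_total=29.00, C_total=9.00, V=3.22; Q1=12.89, Q2=16.11; dissipated=2.178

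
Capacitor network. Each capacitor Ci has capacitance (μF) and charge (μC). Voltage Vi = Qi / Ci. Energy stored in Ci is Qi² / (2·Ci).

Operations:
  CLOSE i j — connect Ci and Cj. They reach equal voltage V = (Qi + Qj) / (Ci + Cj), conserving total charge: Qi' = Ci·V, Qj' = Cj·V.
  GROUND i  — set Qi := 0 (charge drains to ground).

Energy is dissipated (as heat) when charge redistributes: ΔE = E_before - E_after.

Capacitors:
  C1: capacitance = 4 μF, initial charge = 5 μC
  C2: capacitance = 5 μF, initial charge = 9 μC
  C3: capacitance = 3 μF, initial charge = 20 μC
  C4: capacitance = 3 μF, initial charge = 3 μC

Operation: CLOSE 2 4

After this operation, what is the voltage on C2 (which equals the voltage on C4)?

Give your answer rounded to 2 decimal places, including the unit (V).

Answer: 1.50 V

Derivation:
Initial: C1(4μF, Q=5μC, V=1.25V), C2(5μF, Q=9μC, V=1.80V), C3(3μF, Q=20μC, V=6.67V), C4(3μF, Q=3μC, V=1.00V)
Op 1: CLOSE 2-4: Q_total=12.00, C_total=8.00, V=1.50; Q2=7.50, Q4=4.50; dissipated=0.600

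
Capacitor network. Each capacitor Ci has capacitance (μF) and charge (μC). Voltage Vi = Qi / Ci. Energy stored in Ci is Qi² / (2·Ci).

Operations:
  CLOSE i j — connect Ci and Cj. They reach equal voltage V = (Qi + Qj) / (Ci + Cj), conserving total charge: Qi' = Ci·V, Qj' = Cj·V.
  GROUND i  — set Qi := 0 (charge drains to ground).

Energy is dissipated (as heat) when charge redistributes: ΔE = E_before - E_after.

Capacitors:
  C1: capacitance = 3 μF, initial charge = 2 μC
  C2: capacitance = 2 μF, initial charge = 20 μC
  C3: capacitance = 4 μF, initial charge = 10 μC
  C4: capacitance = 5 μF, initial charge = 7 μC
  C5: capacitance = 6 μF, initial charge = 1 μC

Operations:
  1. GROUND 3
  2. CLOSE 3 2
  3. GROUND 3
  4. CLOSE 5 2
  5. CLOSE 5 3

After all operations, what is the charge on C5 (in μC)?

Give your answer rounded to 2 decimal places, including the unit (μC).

Answer: 3.45 μC

Derivation:
Initial: C1(3μF, Q=2μC, V=0.67V), C2(2μF, Q=20μC, V=10.00V), C3(4μF, Q=10μC, V=2.50V), C4(5μF, Q=7μC, V=1.40V), C5(6μF, Q=1μC, V=0.17V)
Op 1: GROUND 3: Q3=0; energy lost=12.500
Op 2: CLOSE 3-2: Q_total=20.00, C_total=6.00, V=3.33; Q3=13.33, Q2=6.67; dissipated=66.667
Op 3: GROUND 3: Q3=0; energy lost=22.222
Op 4: CLOSE 5-2: Q_total=7.67, C_total=8.00, V=0.96; Q5=5.75, Q2=1.92; dissipated=7.521
Op 5: CLOSE 5-3: Q_total=5.75, C_total=10.00, V=0.57; Q5=3.45, Q3=2.30; dissipated=1.102
Final charges: Q1=2.00, Q2=1.92, Q3=2.30, Q4=7.00, Q5=3.45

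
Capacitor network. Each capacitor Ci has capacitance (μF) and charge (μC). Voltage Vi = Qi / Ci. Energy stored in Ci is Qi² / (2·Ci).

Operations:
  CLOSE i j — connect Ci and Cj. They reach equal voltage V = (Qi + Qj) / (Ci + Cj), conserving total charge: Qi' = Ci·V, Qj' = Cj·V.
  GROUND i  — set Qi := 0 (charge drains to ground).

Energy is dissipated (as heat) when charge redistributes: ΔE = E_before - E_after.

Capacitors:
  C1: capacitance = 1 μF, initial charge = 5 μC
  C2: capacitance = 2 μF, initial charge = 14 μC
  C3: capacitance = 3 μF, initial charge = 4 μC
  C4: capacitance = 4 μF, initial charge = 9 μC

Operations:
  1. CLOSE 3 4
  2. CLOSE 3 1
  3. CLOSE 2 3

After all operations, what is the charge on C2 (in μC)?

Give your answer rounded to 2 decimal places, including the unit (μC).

Initial: C1(1μF, Q=5μC, V=5.00V), C2(2μF, Q=14μC, V=7.00V), C3(3μF, Q=4μC, V=1.33V), C4(4μF, Q=9μC, V=2.25V)
Op 1: CLOSE 3-4: Q_total=13.00, C_total=7.00, V=1.86; Q3=5.57, Q4=7.43; dissipated=0.720
Op 2: CLOSE 3-1: Q_total=10.57, C_total=4.00, V=2.64; Q3=7.93, Q1=2.64; dissipated=3.704
Op 3: CLOSE 2-3: Q_total=21.93, C_total=5.00, V=4.39; Q2=8.77, Q3=13.16; dissipated=11.391
Final charges: Q1=2.64, Q2=8.77, Q3=13.16, Q4=7.43

Answer: 8.77 μC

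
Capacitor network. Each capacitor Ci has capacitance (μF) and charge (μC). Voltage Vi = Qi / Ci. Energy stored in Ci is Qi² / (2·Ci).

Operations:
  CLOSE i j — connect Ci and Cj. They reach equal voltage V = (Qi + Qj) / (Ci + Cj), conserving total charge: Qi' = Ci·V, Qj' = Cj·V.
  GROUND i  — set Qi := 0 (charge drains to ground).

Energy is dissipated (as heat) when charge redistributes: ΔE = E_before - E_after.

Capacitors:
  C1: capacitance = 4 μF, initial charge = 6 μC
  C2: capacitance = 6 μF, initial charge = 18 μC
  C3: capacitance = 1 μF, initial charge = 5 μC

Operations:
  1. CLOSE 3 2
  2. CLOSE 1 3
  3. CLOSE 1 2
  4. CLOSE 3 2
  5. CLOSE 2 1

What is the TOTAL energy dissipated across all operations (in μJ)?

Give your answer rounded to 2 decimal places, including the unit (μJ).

Answer: 5.77 μJ

Derivation:
Initial: C1(4μF, Q=6μC, V=1.50V), C2(6μF, Q=18μC, V=3.00V), C3(1μF, Q=5μC, V=5.00V)
Op 1: CLOSE 3-2: Q_total=23.00, C_total=7.00, V=3.29; Q3=3.29, Q2=19.71; dissipated=1.714
Op 2: CLOSE 1-3: Q_total=9.29, C_total=5.00, V=1.86; Q1=7.43, Q3=1.86; dissipated=1.276
Op 3: CLOSE 1-2: Q_total=27.14, C_total=10.00, V=2.71; Q1=10.86, Q2=16.29; dissipated=2.449
Op 4: CLOSE 3-2: Q_total=18.14, C_total=7.00, V=2.59; Q3=2.59, Q2=15.55; dissipated=0.315
Op 5: CLOSE 2-1: Q_total=26.41, C_total=10.00, V=2.64; Q2=15.84, Q1=10.56; dissipated=0.018
Total dissipated: 5.772 μJ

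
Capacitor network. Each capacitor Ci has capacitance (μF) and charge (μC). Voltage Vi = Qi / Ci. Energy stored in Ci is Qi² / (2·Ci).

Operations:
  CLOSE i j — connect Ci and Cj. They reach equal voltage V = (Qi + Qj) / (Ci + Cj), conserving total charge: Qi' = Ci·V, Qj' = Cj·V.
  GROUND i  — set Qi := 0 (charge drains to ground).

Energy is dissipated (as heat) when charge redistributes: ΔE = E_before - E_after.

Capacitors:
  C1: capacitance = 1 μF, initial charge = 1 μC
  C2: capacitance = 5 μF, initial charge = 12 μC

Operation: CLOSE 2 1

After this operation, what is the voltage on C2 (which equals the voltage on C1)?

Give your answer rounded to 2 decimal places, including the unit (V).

Initial: C1(1μF, Q=1μC, V=1.00V), C2(5μF, Q=12μC, V=2.40V)
Op 1: CLOSE 2-1: Q_total=13.00, C_total=6.00, V=2.17; Q2=10.83, Q1=2.17; dissipated=0.817

Answer: 2.17 V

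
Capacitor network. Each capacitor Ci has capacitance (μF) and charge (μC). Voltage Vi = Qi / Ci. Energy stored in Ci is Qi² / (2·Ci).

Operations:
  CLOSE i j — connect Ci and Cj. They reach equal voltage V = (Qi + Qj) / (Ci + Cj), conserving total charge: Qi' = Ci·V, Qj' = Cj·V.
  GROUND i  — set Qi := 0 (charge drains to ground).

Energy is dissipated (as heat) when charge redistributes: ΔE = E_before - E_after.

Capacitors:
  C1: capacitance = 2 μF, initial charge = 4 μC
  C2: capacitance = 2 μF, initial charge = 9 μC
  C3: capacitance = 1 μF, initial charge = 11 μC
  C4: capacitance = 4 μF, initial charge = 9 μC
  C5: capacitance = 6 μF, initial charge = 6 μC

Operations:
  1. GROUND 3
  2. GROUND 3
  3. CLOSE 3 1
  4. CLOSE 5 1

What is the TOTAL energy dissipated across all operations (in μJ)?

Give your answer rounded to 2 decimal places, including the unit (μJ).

Answer: 61.92 μJ

Derivation:
Initial: C1(2μF, Q=4μC, V=2.00V), C2(2μF, Q=9μC, V=4.50V), C3(1μF, Q=11μC, V=11.00V), C4(4μF, Q=9μC, V=2.25V), C5(6μF, Q=6μC, V=1.00V)
Op 1: GROUND 3: Q3=0; energy lost=60.500
Op 2: GROUND 3: Q3=0; energy lost=0.000
Op 3: CLOSE 3-1: Q_total=4.00, C_total=3.00, V=1.33; Q3=1.33, Q1=2.67; dissipated=1.333
Op 4: CLOSE 5-1: Q_total=8.67, C_total=8.00, V=1.08; Q5=6.50, Q1=2.17; dissipated=0.083
Total dissipated: 61.917 μJ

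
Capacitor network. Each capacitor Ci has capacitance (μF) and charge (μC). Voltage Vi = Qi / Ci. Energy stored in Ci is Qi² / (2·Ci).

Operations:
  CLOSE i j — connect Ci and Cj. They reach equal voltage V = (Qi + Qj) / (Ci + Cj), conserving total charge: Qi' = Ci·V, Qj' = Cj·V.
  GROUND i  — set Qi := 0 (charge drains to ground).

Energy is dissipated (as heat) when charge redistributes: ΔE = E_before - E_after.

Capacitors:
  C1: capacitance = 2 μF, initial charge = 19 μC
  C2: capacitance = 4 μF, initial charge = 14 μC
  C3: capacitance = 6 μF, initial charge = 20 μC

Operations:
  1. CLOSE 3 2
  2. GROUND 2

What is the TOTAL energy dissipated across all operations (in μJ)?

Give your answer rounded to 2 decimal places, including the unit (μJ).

Answer: 23.15 μJ

Derivation:
Initial: C1(2μF, Q=19μC, V=9.50V), C2(4μF, Q=14μC, V=3.50V), C3(6μF, Q=20μC, V=3.33V)
Op 1: CLOSE 3-2: Q_total=34.00, C_total=10.00, V=3.40; Q3=20.40, Q2=13.60; dissipated=0.033
Op 2: GROUND 2: Q2=0; energy lost=23.120
Total dissipated: 23.153 μJ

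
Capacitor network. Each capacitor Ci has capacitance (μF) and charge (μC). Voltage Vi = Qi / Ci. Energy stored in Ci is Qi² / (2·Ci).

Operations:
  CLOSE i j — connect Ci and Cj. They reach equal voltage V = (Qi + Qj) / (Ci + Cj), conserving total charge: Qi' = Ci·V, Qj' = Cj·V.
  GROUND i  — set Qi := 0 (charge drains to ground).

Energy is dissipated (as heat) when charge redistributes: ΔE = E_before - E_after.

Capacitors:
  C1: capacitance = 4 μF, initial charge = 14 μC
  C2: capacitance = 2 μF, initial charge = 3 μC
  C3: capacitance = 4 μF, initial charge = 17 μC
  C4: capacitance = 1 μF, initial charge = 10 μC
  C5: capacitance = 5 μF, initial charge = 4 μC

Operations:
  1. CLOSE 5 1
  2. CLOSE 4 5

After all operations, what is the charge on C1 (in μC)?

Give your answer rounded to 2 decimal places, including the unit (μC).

Answer: 8.00 μC

Derivation:
Initial: C1(4μF, Q=14μC, V=3.50V), C2(2μF, Q=3μC, V=1.50V), C3(4μF, Q=17μC, V=4.25V), C4(1μF, Q=10μC, V=10.00V), C5(5μF, Q=4μC, V=0.80V)
Op 1: CLOSE 5-1: Q_total=18.00, C_total=9.00, V=2.00; Q5=10.00, Q1=8.00; dissipated=8.100
Op 2: CLOSE 4-5: Q_total=20.00, C_total=6.00, V=3.33; Q4=3.33, Q5=16.67; dissipated=26.667
Final charges: Q1=8.00, Q2=3.00, Q3=17.00, Q4=3.33, Q5=16.67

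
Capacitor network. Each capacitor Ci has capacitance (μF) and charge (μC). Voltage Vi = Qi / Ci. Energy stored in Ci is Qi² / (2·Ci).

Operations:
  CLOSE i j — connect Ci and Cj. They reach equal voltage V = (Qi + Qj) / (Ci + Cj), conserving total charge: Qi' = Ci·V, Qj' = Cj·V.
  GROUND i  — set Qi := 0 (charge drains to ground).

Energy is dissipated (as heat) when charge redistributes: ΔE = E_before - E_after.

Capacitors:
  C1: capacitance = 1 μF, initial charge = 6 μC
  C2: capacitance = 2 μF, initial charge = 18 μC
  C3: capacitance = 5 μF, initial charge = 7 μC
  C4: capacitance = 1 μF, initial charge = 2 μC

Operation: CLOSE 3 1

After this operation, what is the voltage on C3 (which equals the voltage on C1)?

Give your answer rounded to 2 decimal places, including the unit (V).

Answer: 2.17 V

Derivation:
Initial: C1(1μF, Q=6μC, V=6.00V), C2(2μF, Q=18μC, V=9.00V), C3(5μF, Q=7μC, V=1.40V), C4(1μF, Q=2μC, V=2.00V)
Op 1: CLOSE 3-1: Q_total=13.00, C_total=6.00, V=2.17; Q3=10.83, Q1=2.17; dissipated=8.817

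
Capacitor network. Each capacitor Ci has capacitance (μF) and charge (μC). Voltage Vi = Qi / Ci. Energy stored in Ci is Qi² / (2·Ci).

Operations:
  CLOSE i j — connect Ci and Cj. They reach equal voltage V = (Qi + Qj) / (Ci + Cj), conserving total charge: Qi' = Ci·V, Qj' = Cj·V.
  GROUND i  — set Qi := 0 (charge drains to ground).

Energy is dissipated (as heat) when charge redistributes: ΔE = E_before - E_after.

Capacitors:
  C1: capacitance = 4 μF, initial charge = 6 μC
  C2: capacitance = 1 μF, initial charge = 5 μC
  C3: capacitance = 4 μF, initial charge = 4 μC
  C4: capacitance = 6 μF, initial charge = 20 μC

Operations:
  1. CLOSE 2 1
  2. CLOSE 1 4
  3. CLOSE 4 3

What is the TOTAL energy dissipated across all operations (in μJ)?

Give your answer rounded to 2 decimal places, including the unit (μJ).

Answer: 10.68 μJ

Derivation:
Initial: C1(4μF, Q=6μC, V=1.50V), C2(1μF, Q=5μC, V=5.00V), C3(4μF, Q=4μC, V=1.00V), C4(6μF, Q=20μC, V=3.33V)
Op 1: CLOSE 2-1: Q_total=11.00, C_total=5.00, V=2.20; Q2=2.20, Q1=8.80; dissipated=4.900
Op 2: CLOSE 1-4: Q_total=28.80, C_total=10.00, V=2.88; Q1=11.52, Q4=17.28; dissipated=1.541
Op 3: CLOSE 4-3: Q_total=21.28, C_total=10.00, V=2.13; Q4=12.77, Q3=8.51; dissipated=4.241
Total dissipated: 10.683 μJ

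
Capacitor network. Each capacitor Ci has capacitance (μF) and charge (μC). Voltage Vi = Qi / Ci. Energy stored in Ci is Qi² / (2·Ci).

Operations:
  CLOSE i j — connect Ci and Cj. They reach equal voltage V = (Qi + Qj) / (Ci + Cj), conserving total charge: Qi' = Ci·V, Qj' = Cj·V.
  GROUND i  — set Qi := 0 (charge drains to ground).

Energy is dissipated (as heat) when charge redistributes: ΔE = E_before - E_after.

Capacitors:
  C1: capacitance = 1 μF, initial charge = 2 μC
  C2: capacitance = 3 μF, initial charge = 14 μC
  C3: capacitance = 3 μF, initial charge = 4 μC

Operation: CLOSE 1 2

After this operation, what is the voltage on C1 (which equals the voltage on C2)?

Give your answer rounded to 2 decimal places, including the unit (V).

Answer: 4.00 V

Derivation:
Initial: C1(1μF, Q=2μC, V=2.00V), C2(3μF, Q=14μC, V=4.67V), C3(3μF, Q=4μC, V=1.33V)
Op 1: CLOSE 1-2: Q_total=16.00, C_total=4.00, V=4.00; Q1=4.00, Q2=12.00; dissipated=2.667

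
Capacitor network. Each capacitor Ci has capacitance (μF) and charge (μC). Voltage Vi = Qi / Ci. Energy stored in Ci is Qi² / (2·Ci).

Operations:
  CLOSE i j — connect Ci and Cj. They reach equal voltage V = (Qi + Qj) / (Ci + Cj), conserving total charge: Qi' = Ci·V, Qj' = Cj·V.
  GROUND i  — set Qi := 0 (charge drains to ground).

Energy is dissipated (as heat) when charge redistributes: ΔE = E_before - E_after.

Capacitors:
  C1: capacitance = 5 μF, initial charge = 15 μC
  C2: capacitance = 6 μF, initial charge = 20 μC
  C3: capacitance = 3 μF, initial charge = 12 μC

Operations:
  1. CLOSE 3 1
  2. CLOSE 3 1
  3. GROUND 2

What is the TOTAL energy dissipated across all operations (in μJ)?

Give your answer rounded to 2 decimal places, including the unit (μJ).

Answer: 34.27 μJ

Derivation:
Initial: C1(5μF, Q=15μC, V=3.00V), C2(6μF, Q=20μC, V=3.33V), C3(3μF, Q=12μC, V=4.00V)
Op 1: CLOSE 3-1: Q_total=27.00, C_total=8.00, V=3.38; Q3=10.12, Q1=16.88; dissipated=0.938
Op 2: CLOSE 3-1: Q_total=27.00, C_total=8.00, V=3.38; Q3=10.12, Q1=16.88; dissipated=0.000
Op 3: GROUND 2: Q2=0; energy lost=33.333
Total dissipated: 34.271 μJ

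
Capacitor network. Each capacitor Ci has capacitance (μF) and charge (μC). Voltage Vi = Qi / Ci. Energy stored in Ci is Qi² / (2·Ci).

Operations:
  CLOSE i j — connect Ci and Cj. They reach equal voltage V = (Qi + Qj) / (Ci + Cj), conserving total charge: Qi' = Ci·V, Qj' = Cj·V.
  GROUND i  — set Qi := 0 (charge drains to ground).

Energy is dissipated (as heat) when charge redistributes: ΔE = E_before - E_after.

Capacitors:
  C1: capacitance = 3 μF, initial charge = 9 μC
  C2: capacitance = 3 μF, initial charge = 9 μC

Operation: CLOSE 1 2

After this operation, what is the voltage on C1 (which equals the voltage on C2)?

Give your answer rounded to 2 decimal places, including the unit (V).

Answer: 3.00 V

Derivation:
Initial: C1(3μF, Q=9μC, V=3.00V), C2(3μF, Q=9μC, V=3.00V)
Op 1: CLOSE 1-2: Q_total=18.00, C_total=6.00, V=3.00; Q1=9.00, Q2=9.00; dissipated=0.000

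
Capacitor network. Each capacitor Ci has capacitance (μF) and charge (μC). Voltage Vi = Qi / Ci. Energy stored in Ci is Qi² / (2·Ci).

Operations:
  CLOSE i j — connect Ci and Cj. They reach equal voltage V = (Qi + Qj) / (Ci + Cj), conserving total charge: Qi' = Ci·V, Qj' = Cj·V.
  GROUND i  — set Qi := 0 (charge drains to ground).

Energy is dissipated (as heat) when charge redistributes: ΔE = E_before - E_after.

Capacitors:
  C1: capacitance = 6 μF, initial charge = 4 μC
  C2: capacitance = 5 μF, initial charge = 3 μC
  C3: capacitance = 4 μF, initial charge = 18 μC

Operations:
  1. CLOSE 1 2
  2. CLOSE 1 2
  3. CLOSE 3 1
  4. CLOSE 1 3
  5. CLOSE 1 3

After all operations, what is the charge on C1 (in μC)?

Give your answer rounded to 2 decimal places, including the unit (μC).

Answer: 13.09 μC

Derivation:
Initial: C1(6μF, Q=4μC, V=0.67V), C2(5μF, Q=3μC, V=0.60V), C3(4μF, Q=18μC, V=4.50V)
Op 1: CLOSE 1-2: Q_total=7.00, C_total=11.00, V=0.64; Q1=3.82, Q2=3.18; dissipated=0.006
Op 2: CLOSE 1-2: Q_total=7.00, C_total=11.00, V=0.64; Q1=3.82, Q2=3.18; dissipated=0.000
Op 3: CLOSE 3-1: Q_total=21.82, C_total=10.00, V=2.18; Q3=8.73, Q1=13.09; dissipated=17.913
Op 4: CLOSE 1-3: Q_total=21.82, C_total=10.00, V=2.18; Q1=13.09, Q3=8.73; dissipated=0.000
Op 5: CLOSE 1-3: Q_total=21.82, C_total=10.00, V=2.18; Q1=13.09, Q3=8.73; dissipated=0.000
Final charges: Q1=13.09, Q2=3.18, Q3=8.73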